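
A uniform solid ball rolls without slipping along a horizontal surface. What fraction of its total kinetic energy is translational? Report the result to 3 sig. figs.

Here I = (2/5)MR², so the shape factor k = I/(MR²) = 0.4.
Since ω = v/R, the translational part is ½Mv² and the rotational part is ½I(v/R)² = ½kMv²; the total is ½(1+k)Mv².
The translational fraction is therefore 1/(1+k) = 1/1.4 ≈ 0.714.

fraction ≈ 0.714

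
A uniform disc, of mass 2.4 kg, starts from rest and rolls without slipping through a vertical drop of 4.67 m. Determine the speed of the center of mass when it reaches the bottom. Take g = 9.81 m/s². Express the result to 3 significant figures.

v ≈ 7.82 m/s

For this body I = (1/2)MR², i.e. k = I/(MR²) = 0.5.
The rolling condition ω = v/R makes the rotational term ½I(v/R)² = ½kMv², so KE_total = ½(1+k)Mv² = (3/4)Mv².
Setting Mgh = (3/4)Mv² gives v = √(2gh/(1+k)) = √(2·9.81·4.67/1.5) ≈ 7.82 m/s.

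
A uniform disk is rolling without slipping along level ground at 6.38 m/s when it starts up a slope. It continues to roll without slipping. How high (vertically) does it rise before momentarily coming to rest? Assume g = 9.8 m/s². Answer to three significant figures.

h ≈ 3.12 m

Here I = (1/2)MR², so the shape factor k = I/(MR²) = 0.5.
Rolling without slipping gives ω = v/R, so the total kinetic energy is ½Mv² + ½Iω² = ½(1+k)Mv² = (3/4)Mv².
At the top the kinetic energy is zero, so (3/4)Mv₀² = Mgh.
Thus h = (1+k)v₀²/(2g) = 1.5 × 6.38² / (2 × 9.8) ≈ 3.12 m.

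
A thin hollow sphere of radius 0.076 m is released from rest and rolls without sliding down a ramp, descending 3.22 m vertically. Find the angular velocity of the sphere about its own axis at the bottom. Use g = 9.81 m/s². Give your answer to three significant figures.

ω ≈ 81.0 rad/s

For this body I = (2/3)MR², i.e. k = I/(MR²) = 2/3.
Pure rolling means v = ωR; then KE = ½Mv² + ½I(v/R)² = ½(1+k)Mv² = (5/6)Mv².
Energy conservation Mgh = ½(1+k)Mv² gives v = √(2gh/(1+k)) = √(2 × 9.81 × 3.22 / 1.667) = 6.157 m/s.
Then ω = v/R = 6.157 / 0.076 ≈ 81.0 rad/s.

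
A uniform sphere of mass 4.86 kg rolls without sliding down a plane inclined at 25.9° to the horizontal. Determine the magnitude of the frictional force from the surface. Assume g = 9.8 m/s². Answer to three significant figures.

The moment of inertia is (2/5)MR², giving k ≡ I/(MR²) = 0.4.
Translational: Mg sinθ − f = Ma. Rotational about the CM: fR = Iα = kMRa, so f = kMa.
Combining, a = g sinθ/(1+k) and f = kMa = kMg sinθ/(1+k).
f = 0.4 × 4.86 × 9.8 × sin25.9° / 1.4 ≈ 5.94 N.

f ≈ 5.94 N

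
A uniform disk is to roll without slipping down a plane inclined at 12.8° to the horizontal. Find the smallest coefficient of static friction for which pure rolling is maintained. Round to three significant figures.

μ_min ≈ 0.0757

With I = (1/2)MR², the ratio k = I/(MR²) is 0.5.
Along the incline Mg sinθ − f = Ma, and torque about the center fR = Iα = kMR²(a/R) gives f = kMa.
These give a = g sinθ/(1+k) and the required friction f = kMg sinθ/(1+k).
The normal force is N = Mg cosθ, so μ_min = f/N = k tanθ/(1+k).
μ_min = 0.5 × tan12.8° / 1.5 ≈ 0.0757.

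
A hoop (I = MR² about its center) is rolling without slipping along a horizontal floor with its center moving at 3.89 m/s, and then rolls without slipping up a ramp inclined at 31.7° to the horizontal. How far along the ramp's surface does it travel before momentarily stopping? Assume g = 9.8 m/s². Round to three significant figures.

With I = MR², the ratio k = I/(MR²) is 1.
Pure rolling means v = ωR; then KE = ½Mv² + ½I(v/R)² = ½(1+k)Mv² = Mv².
Setting this equal to Mgh gives the vertical rise h = (1+k)v₀²/(2g) = 2×3.89²/(2×9.8) = 1.544 m.
The distance along the slope is d = h/sinθ = 1.544/sin31.7° ≈ 2.94 m.

d ≈ 2.94 m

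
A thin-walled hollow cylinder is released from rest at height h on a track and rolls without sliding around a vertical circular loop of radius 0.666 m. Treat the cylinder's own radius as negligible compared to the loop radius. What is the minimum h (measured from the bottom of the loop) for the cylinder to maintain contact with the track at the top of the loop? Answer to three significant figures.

h_min ≈ 2.00 m

For this body I = MR², i.e. k = I/(MR²) = 1.
At the top of the loop, the minimum-contact condition is Mg = Mv_top²/r, so v_top² = gr.
With ω = v/R, the kinetic energy at speed v is ½(1+k)Mv² = Mv².
Energy conservation from release (height h) to the top (height 2r): Mgh = Mg(2r) + M·gr.
Thus h_min = 2r + (1+k)r/2 = r(2 + 2/2) = 0.666 × 3 ≈ 2.00 m.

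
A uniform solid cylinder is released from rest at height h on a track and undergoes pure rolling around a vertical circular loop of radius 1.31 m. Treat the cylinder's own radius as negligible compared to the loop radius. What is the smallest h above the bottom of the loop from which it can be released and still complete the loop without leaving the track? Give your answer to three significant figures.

h_min ≈ 3.60 m

Here I = (1/2)MR², so the shape factor k = I/(MR²) = 0.5.
At the top of the loop, the minimum-contact condition is Mg = Mv_top²/r, so v_top² = gr.
With ω = v/R, the kinetic energy at speed v is ½(1+k)Mv² = (3/4)Mv².
Energy conservation from release (height h) to the top (height 2r): Mgh = Mg(2r) + (3/4)M·gr.
Thus h_min = 2r + (1+k)r/2 = r(2 + 1.5/2) = 1.31 × 2.75 ≈ 3.60 m.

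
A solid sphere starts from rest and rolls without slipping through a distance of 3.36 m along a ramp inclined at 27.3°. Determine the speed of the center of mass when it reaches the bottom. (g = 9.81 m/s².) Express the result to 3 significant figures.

v ≈ 4.65 m/s

With I = (2/5)MR², the ratio k = I/(MR²) is 0.4.
The rolling condition ω = v/R makes the rotational term ½I(v/R)² = ½kMv², so KE_total = ½(1+k)Mv² = (7/10)Mv².
The vertical drop is h = L sinθ = 3.36 × sin27.3° = 1.541 m.
Setting Mgh = (7/10)Mv² gives v = √(2gh/(1+k)) = √(2·9.81·1.541/1.4) ≈ 4.65 m/s.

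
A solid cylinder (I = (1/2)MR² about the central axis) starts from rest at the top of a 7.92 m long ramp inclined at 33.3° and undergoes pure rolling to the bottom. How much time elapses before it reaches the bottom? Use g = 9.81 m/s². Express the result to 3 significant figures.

t ≈ 2.10 s

The moment of inertia is (1/2)MR², giving k ≡ I/(MR²) = 0.5.
Along the incline Mg sinθ − f = Ma, and torque about the center fR = Iα = kMR²(a/R) gives f = kMa.
Hence a = g sinθ/(1+k) = 9.81×sin33.3°/1.5 = 3.591 m/s².
With constant a from rest, t = √(2L/a) = √(2·7.92/3.591) ≈ 2.10 s.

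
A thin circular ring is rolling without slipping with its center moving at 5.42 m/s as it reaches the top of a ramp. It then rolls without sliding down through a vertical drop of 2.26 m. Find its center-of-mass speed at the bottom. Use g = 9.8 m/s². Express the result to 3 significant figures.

For this body I = MR², i.e. k = I/(MR²) = 1.
Since it rolls without slipping, ω = v/R and KE = ½Mv² + ½Iω² = ½(1+k)Mv² = Mv².
Conserving energy between top and bottom: Mv² = Mv₀² + Mgh, hence v² = v₀² + 2gh/(1+k).
v = √(5.42² + 2×9.8×2.26/2) = √51.52 ≈ 7.18 m/s.

v ≈ 7.18 m/s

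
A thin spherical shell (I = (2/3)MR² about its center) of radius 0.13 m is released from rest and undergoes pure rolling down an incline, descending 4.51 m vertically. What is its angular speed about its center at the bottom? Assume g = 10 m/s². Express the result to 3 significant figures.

With I = (2/3)MR², the ratio k = I/(MR²) is 2/3.
Rolling without slipping gives ω = v/R, so the total kinetic energy is ½Mv² + ½Iω² = ½(1+k)Mv² = (5/6)Mv².
Energy conservation Mgh = ½(1+k)Mv² gives v = √(2gh/(1+k)) = √(2 × 10 × 4.51 / 1.667) = 7.357 m/s.
The angular speed follows from ω = v/R = 7.357/0.13 ≈ 56.6 rad/s.

ω ≈ 56.6 rad/s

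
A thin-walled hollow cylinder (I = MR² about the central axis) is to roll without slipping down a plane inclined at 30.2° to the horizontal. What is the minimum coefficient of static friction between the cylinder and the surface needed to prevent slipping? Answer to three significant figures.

Here I = MR², so the shape factor k = I/(MR²) = 1.
Translational: Mg sinθ − f = Ma. Rotational about the CM: fR = Iα = kMRa, so f = kMa.
These give a = g sinθ/(1+k) and the required friction f = kMg sinθ/(1+k).
With N = Mg cosθ, the no-slip condition f ≤ μN gives μ_min = f/N = k tanθ/(1+k).
μ_min = 1 × tan30.2° / 2 ≈ 0.291.

μ_min ≈ 0.291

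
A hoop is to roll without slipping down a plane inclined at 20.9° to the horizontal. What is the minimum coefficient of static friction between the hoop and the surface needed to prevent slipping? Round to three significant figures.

The moment of inertia is MR², giving k ≡ I/(MR²) = 1.
Along the incline Mg sinθ − f = Ma, and torque about the center fR = Iα = kMR²(a/R) gives f = kMa.
These give a = g sinθ/(1+k) and the required friction f = kMg sinθ/(1+k).
The normal force is N = Mg cosθ, so μ_min = f/N = k tanθ/(1+k).
μ_min = 1 × tan20.9° / 2 ≈ 0.191.

μ_min ≈ 0.191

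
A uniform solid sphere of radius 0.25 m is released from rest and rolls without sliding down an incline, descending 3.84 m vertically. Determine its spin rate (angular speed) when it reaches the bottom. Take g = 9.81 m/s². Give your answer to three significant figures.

For this body I = (2/5)MR², i.e. k = I/(MR²) = 0.4.
Pure rolling means v = ωR; then KE = ½Mv² + ½I(v/R)² = ½(1+k)Mv² = (7/10)Mv².
Energy conservation Mgh = ½(1+k)Mv² gives v = √(2gh/(1+k)) = √(2 × 9.81 × 3.84 / 1.4) = 7.336 m/s.
The angular speed follows from ω = v/R = 7.336/0.25 ≈ 29.3 rad/s.

ω ≈ 29.3 rad/s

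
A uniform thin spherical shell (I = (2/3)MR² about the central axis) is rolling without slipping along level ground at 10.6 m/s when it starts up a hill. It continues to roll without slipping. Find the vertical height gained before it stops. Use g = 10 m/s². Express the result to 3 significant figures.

With I = (2/3)MR², the ratio k = I/(MR²) is 2/3.
Since it rolls without slipping, ω = v/R and KE = ½Mv² + ½Iω² = ½(1+k)Mv² = (5/6)Mv².
At the top the kinetic energy is zero, so (5/6)Mv₀² = Mgh.
Thus h = (1+k)v₀²/(2g) = 1.667 × 10.6² / (2 × 10) ≈ 9.36 m.

h ≈ 9.36 m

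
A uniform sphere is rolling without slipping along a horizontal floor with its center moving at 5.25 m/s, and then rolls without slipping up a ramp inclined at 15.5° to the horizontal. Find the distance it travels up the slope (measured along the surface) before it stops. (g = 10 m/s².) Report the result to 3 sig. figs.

With I = (2/5)MR², the ratio k = I/(MR²) is 0.4.
Rolling without slipping gives ω = v/R, so the total kinetic energy is ½Mv² + ½Iω² = ½(1+k)Mv² = (7/10)Mv².
Setting this equal to Mgh gives the vertical rise h = (1+k)v₀²/(2g) = 1.4×5.25²/(2×10) = 1.929 m.
Along the incline, d = h/sinθ = 1.929/sin15.5° ≈ 7.22 m.

d ≈ 7.22 m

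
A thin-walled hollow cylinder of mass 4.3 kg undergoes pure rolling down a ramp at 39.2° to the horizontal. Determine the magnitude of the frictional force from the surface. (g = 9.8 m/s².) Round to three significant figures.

f ≈ 13.3 N

With I = MR², the ratio k = I/(MR²) is 1.
Translational: Mg sinθ − f = Ma. Rotational about the CM: fR = Iα = kMRa, so f = kMa.
Combining, a = g sinθ/(1+k) and f = kMa = kMg sinθ/(1+k).
f = 1 × 4.3 × 9.8 × sin39.2° / 2 ≈ 13.3 N.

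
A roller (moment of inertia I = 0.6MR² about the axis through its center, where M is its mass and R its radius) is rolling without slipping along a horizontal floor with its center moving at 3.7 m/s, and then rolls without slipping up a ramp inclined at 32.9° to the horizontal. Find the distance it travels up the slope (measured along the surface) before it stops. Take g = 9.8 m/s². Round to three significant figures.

For this body I = 0.6MR², i.e. k = I/(MR²) = 0.6.
Pure rolling means v = ωR; then KE = ½Mv² + ½I(v/R)² = ½(1+k)Mv² = (4/5)Mv².
Setting this equal to Mgh gives the vertical rise h = (1+k)v₀²/(2g) = 1.6×3.7²/(2×9.8) = 1.118 m.
The distance along the slope is d = h/sinθ = 1.118/sin32.9° ≈ 2.06 m.

d ≈ 2.06 m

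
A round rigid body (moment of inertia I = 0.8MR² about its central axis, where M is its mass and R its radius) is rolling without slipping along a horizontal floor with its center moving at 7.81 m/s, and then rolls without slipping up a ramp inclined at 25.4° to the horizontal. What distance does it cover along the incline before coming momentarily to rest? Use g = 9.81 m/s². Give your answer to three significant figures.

With I = 0.8MR², the ratio k = I/(MR²) is 0.8.
Since it rolls without slipping, ω = v/R and KE = ½Mv² + ½Iω² = ½(1+k)Mv² = (9/10)Mv².
Setting this equal to Mgh gives the vertical rise h = (1+k)v₀²/(2g) = 1.8×7.81²/(2×9.81) = 5.596 m.
The distance along the slope is d = h/sinθ = 5.596/sin25.4° ≈ 13.0 m.

d ≈ 13.0 m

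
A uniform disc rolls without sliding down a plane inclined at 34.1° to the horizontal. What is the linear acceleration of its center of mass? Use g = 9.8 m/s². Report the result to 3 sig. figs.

a ≈ 3.66 m/s²

The moment of inertia is (1/2)MR², giving k ≡ I/(MR²) = 0.5.
Along the incline Mg sinθ − f = Ma, and torque about the center fR = Iα = kMR²(a/R) gives f = kMa.
Eliminating f: Mg sinθ = (1+k)Ma, so a = g sinθ/(1+k) = 9.8 × sin34.1° / 1.5 ≈ 3.66 m/s².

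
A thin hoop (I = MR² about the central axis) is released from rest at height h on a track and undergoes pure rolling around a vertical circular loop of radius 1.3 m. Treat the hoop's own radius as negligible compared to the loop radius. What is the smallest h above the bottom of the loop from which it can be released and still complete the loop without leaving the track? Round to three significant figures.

Here I = MR², so the shape factor k = I/(MR²) = 1.
At the top of the loop, the minimum-contact condition is Mg = Mv_top²/r, so v_top² = gr.
With ω = v/R, the kinetic energy at speed v is ½(1+k)Mv² = Mv².
Energy conservation from release (height h) to the top (height 2r): Mgh = Mg(2r) + M·gr.
Thus h_min = 2r + (1+k)r/2 = r(2 + 2/2) = 1.3 × 3 ≈ 3.90 m.

h_min ≈ 3.90 m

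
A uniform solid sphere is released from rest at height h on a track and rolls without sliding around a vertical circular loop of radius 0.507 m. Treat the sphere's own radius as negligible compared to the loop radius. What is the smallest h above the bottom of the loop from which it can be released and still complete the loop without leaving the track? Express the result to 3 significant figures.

h_min ≈ 1.37 m

The moment of inertia is (2/5)MR², giving k ≡ I/(MR²) = 0.4.
At the top, contact is just lost when gravity alone supplies the centripetal force: Mg = Mv_top²/r, i.e. v_top² = gr.
With ω = v/R, the kinetic energy at speed v is ½(1+k)Mv² = (7/10)Mv².
Energy conservation from release (height h) to the top (height 2r): Mgh = Mg(2r) + (7/10)M·gr.
Thus h_min = 2r + (1+k)r/2 = r(2 + 1.4/2) = 0.507 × 2.7 ≈ 1.37 m.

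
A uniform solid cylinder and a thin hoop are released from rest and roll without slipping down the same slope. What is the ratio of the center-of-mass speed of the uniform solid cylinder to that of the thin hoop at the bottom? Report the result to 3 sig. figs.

Each satisfies Mgh = ½(1+k)Mv² with k = I/(MR²), so v ∝ 1/√(1+k).
For the uniform solid cylinder k = 0.5; for the thin hoop k = 1.
v₁/v₂ = √((1+k₂)/(1+k₁)) = √(2/1.5) ≈ 1.15.

v_ratio ≈ 1.15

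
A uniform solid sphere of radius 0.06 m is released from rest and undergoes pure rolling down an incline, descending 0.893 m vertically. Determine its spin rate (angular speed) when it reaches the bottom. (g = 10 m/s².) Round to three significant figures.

ω ≈ 59.5 rad/s

Here I = (2/5)MR², so the shape factor k = I/(MR²) = 0.4.
Pure rolling means v = ωR; then KE = ½Mv² + ½I(v/R)² = ½(1+k)Mv² = (7/10)Mv².
Energy conservation Mgh = ½(1+k)Mv² gives v = √(2gh/(1+k)) = √(2 × 10 × 0.893 / 1.4) = 3.572 m/s.
Then ω = v/R = 3.572 / 0.06 ≈ 59.5 rad/s.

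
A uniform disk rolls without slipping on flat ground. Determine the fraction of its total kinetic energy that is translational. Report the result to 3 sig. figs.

With I = (1/2)MR², the ratio k = I/(MR²) is 0.5.
With ω = v/R, KE_trans = ½Mv² and KE_rot = ½Iω² = ½kMv², so KE_total = ½(1+k)Mv².
The translational fraction is therefore 1/(1+k) = 1/1.5 ≈ 0.667.

fraction ≈ 0.667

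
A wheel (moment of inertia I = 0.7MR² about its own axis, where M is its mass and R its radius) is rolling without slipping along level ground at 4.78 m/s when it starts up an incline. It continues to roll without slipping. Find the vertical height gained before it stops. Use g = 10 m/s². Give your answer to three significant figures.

h ≈ 1.94 m

The moment of inertia is 0.7MR², giving k ≡ I/(MR²) = 0.7.
Pure rolling means v = ωR; then KE = ½Mv² + ½I(v/R)² = ½(1+k)Mv² = (17/20)Mv².
All of this converts to potential energy at the highest point: (17/20)Mv₀² = Mgh.
Thus h = (1+k)v₀²/(2g) = 1.7 × 4.78² / (2 × 10) ≈ 1.94 m.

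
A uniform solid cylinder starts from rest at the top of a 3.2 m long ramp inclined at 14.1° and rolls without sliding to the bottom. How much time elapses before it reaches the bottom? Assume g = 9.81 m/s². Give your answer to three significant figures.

t ≈ 2.00 s

With I = (1/2)MR², the ratio k = I/(MR²) is 0.5.
Along the incline Mg sinθ − f = Ma, and torque about the center fR = Iα = kMR²(a/R) gives f = kMa.
Hence a = g sinθ/(1+k) = 9.81×sin14.1°/1.5 = 1.593 m/s².
Starting from rest, L = ½at², so t = √(2L/a) = √(2×3.2/1.593) ≈ 2.00 s.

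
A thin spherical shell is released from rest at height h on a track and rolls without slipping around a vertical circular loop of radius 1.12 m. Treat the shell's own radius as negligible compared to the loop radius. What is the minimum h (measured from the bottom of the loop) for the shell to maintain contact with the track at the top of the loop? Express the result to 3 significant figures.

The moment of inertia is (2/3)MR², giving k ≡ I/(MR²) = 2/3.
At the top, contact is just lost when gravity alone supplies the centripetal force: Mg = Mv_top²/r, i.e. v_top² = gr.
With ω = v/R, the kinetic energy at speed v is ½(1+k)Mv² = (5/6)Mv².
Energy conservation from release (height h) to the top (height 2r): Mgh = Mg(2r) + (5/6)M·gr.
Thus h_min = 2r + (1+k)r/2 = r(2 + 1.667/2) = 1.12 × 2.833 ≈ 3.17 m.

h_min ≈ 3.17 m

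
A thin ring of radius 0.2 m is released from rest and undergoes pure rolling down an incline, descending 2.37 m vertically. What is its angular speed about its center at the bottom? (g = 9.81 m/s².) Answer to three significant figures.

ω ≈ 24.1 rad/s

For this body I = MR², i.e. k = I/(MR²) = 1.
Rolling without slipping gives ω = v/R, so the total kinetic energy is ½Mv² + ½Iω² = ½(1+k)Mv² = Mv².
Energy conservation Mgh = ½(1+k)Mv² gives v = √(2gh/(1+k)) = √(2 × 9.81 × 2.37 / 2) = 4.822 m/s.
The angular speed follows from ω = v/R = 4.822/0.2 ≈ 24.1 rad/s.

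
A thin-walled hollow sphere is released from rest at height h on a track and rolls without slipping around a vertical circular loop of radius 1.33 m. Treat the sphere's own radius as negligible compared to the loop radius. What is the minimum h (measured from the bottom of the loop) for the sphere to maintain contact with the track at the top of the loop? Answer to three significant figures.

For this body I = (2/3)MR², i.e. k = I/(MR²) = 2/3.
At the top, contact is just lost when gravity alone supplies the centripetal force: Mg = Mv_top²/r, i.e. v_top² = gr.
With ω = v/R, the kinetic energy at speed v is ½(1+k)Mv² = (5/6)Mv².
Energy conservation from release (height h) to the top (height 2r): Mgh = Mg(2r) + (5/6)M·gr.
Thus h_min = 2r + (1+k)r/2 = r(2 + 1.667/2) = 1.33 × 2.833 ≈ 3.77 m.

h_min ≈ 3.77 m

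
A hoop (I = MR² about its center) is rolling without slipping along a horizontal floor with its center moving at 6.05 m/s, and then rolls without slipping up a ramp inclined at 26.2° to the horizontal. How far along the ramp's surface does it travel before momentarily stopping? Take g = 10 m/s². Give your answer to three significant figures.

For this body I = MR², i.e. k = I/(MR²) = 1.
The rolling condition ω = v/R makes the rotational term ½I(v/R)² = ½kMv², so KE_total = ½(1+k)Mv² = Mv².
Setting this equal to Mgh gives the vertical rise h = (1+k)v₀²/(2g) = 2×6.05²/(2×10) = 3.66 m.
The distance along the slope is d = h/sinθ = 3.66/sin26.2° ≈ 8.29 m.

d ≈ 8.29 m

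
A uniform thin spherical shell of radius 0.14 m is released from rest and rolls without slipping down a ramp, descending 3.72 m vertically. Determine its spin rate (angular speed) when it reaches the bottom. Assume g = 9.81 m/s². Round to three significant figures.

The moment of inertia is (2/3)MR², giving k ≡ I/(MR²) = 2/3.
Pure rolling means v = ωR; then KE = ½Mv² + ½I(v/R)² = ½(1+k)Mv² = (5/6)Mv².
Energy conservation Mgh = ½(1+k)Mv² gives v = √(2gh/(1+k)) = √(2 × 9.81 × 3.72 / 1.667) = 6.618 m/s.
The angular speed follows from ω = v/R = 6.618/0.14 ≈ 47.3 rad/s.

ω ≈ 47.3 rad/s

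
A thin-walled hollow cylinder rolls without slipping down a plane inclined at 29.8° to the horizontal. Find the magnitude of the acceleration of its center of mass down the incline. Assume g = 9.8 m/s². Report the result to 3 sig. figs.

a ≈ 2.44 m/s²

Here I = MR², so the shape factor k = I/(MR²) = 1.
Translational: Mg sinθ − f = Ma. Rotational about the CM: fR = Iα = kMRa, so f = kMa.
Eliminating f: Mg sinθ = (1+k)Ma, so a = g sinθ/(1+k) = 9.8 × sin29.8° / 2 ≈ 2.44 m/s².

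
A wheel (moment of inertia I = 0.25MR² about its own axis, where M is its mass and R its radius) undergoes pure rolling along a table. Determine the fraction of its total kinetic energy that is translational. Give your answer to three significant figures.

fraction ≈ 0.800

The moment of inertia is 0.25MR², giving k ≡ I/(MR²) = 0.25.
With ω = v/R, KE_trans = ½Mv² and KE_rot = ½Iω² = ½kMv², so KE_total = ½(1+k)Mv².
The translational fraction is therefore 1/(1+k) = 1/1.25 ≈ 0.800.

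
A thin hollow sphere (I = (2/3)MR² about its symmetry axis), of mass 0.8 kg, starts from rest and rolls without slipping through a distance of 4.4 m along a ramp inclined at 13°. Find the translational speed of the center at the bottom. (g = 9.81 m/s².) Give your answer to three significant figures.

v ≈ 3.41 m/s

Here I = (2/3)MR², so the shape factor k = I/(MR²) = 2/3.
The rolling condition ω = v/R makes the rotational term ½I(v/R)² = ½kMv², so KE_total = ½(1+k)Mv² = (5/6)Mv².
The vertical drop is h = L sinθ = 4.4 × sin13° = 0.9898 m.
Setting Mgh = (5/6)Mv² gives v = √(2gh/(1+k)) = √(2·9.81·0.9898/1.667) ≈ 3.41 m/s.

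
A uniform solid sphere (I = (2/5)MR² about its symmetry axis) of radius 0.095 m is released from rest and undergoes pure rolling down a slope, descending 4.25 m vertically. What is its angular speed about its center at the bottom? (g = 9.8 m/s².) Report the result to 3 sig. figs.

ω ≈ 81.2 rad/s

With I = (2/5)MR², the ratio k = I/(MR²) is 0.4.
Since it rolls without slipping, ω = v/R and KE = ½Mv² + ½Iω² = ½(1+k)Mv² = (7/10)Mv².
Energy conservation Mgh = ½(1+k)Mv² gives v = √(2gh/(1+k)) = √(2 × 9.8 × 4.25 / 1.4) = 7.714 m/s.
Then ω = v/R = 7.714 / 0.095 ≈ 81.2 rad/s.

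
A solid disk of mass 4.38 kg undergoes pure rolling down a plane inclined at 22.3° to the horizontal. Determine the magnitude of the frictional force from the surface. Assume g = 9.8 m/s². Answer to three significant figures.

Here I = (1/2)MR², so the shape factor k = I/(MR²) = 0.5.
Along the incline Mg sinθ − f = Ma, and torque about the center fR = Iα = kMR²(a/R) gives f = kMa.
Combining, a = g sinθ/(1+k) and f = kMa = kMg sinθ/(1+k).
f = 0.5 × 4.38 × 9.8 × sin22.3° / 1.5 ≈ 5.43 N.

f ≈ 5.43 N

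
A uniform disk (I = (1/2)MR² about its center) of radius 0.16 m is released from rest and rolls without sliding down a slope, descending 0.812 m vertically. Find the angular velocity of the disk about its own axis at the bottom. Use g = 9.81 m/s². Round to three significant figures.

ω ≈ 20.4 rad/s

For this body I = (1/2)MR², i.e. k = I/(MR²) = 0.5.
Pure rolling means v = ωR; then KE = ½Mv² + ½I(v/R)² = ½(1+k)Mv² = (3/4)Mv².
Energy conservation Mgh = ½(1+k)Mv² gives v = √(2gh/(1+k)) = √(2 × 9.81 × 0.812 / 1.5) = 3.259 m/s.
Then ω = v/R = 3.259 / 0.16 ≈ 20.4 rad/s.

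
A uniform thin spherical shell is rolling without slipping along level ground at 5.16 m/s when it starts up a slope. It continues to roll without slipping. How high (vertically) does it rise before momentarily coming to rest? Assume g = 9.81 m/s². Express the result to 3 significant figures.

h ≈ 2.26 m

With I = (2/3)MR², the ratio k = I/(MR²) is 2/3.
Pure rolling means v = ωR; then KE = ½Mv² + ½I(v/R)² = ½(1+k)Mv² = (5/6)Mv².
All of this converts to potential energy at the highest point: (5/6)Mv₀² = Mgh.
Thus h = (1+k)v₀²/(2g) = 1.667 × 5.16² / (2 × 9.81) ≈ 2.26 m.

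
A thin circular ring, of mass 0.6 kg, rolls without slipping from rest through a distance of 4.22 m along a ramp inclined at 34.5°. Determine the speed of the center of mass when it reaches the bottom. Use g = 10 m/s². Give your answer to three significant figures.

For this body I = MR², i.e. k = I/(MR²) = 1.
Pure rolling means v = ωR; then KE = ½Mv² + ½I(v/R)² = ½(1+k)Mv² = Mv².
The vertical drop is h = L sinθ = 4.22 × sin34.5° = 2.39 m.
Energy conservation: Mgh = Mv², so v = √(2gh/(1+k)) = √(2 × 10 × 2.39 / 2) ≈ 4.89 m/s.

v ≈ 4.89 m/s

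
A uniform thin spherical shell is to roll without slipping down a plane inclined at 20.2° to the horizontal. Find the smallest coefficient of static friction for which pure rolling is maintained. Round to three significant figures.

Here I = (2/3)MR², so the shape factor k = I/(MR²) = 2/3.
Newton's second law down the slope: Mg sinθ − f = Ma. The torque equation fR = Iα (with α = a/R) gives f = kMa.
These give a = g sinθ/(1+k) and the required friction f = kMg sinθ/(1+k).
With N = Mg cosθ, the no-slip condition f ≤ μN gives μ_min = f/N = k tanθ/(1+k).
μ_min = (2/3) × tan20.2° / 1.667 ≈ 0.147.

μ_min ≈ 0.147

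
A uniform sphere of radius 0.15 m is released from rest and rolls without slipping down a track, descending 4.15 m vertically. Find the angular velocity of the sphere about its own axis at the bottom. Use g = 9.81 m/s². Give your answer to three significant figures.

ω ≈ 50.8 rad/s

With I = (2/5)MR², the ratio k = I/(MR²) is 0.4.
Rolling without slipping gives ω = v/R, so the total kinetic energy is ½Mv² + ½Iω² = ½(1+k)Mv² = (7/10)Mv².
Energy conservation Mgh = ½(1+k)Mv² gives v = √(2gh/(1+k)) = √(2 × 9.81 × 4.15 / 1.4) = 7.626 m/s.
The angular speed follows from ω = v/R = 7.626/0.15 ≈ 50.8 rad/s.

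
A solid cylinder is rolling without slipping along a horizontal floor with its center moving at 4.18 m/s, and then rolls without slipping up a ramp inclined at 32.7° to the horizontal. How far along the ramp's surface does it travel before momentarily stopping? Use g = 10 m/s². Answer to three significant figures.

d ≈ 2.43 m

Here I = (1/2)MR², so the shape factor k = I/(MR²) = 0.5.
Pure rolling means v = ωR; then KE = ½Mv² + ½I(v/R)² = ½(1+k)Mv² = (3/4)Mv².
Setting this equal to Mgh gives the vertical rise h = (1+k)v₀²/(2g) = 1.5×4.18²/(2×10) = 1.31 m.
The distance along the slope is d = h/sinθ = 1.31/sin32.7° ≈ 2.43 m.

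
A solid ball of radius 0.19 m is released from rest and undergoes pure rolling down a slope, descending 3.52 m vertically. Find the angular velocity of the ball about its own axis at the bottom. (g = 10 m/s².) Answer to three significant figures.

For this body I = (2/5)MR², i.e. k = I/(MR²) = 0.4.
Rolling without slipping gives ω = v/R, so the total kinetic energy is ½Mv² + ½Iω² = ½(1+k)Mv² = (7/10)Mv².
Energy conservation Mgh = ½(1+k)Mv² gives v = √(2gh/(1+k)) = √(2 × 10 × 3.52 / 1.4) = 7.091 m/s.
Then ω = v/R = 7.091 / 0.19 ≈ 37.3 rad/s.

ω ≈ 37.3 rad/s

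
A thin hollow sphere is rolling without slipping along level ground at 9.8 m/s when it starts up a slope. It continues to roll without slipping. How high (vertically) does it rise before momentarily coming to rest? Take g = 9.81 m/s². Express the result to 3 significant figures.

h ≈ 8.16 m

The moment of inertia is (2/3)MR², giving k ≡ I/(MR²) = 2/3.
Pure rolling means v = ωR; then KE = ½Mv² + ½I(v/R)² = ½(1+k)Mv² = (5/6)Mv².
At the top the kinetic energy is zero, so (5/6)Mv₀² = Mgh.
Thus h = (1+k)v₀²/(2g) = 1.667 × 9.8² / (2 × 9.81) ≈ 8.16 m.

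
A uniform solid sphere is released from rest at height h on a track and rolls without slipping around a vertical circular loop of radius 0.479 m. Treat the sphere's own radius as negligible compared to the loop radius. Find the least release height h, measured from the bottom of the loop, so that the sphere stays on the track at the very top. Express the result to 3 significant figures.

h_min ≈ 1.29 m

With I = (2/5)MR², the ratio k = I/(MR²) is 0.4.
At the top of the loop, the minimum-contact condition is Mg = Mv_top²/r, so v_top² = gr.
With ω = v/R, the kinetic energy at speed v is ½(1+k)Mv² = (7/10)Mv².
Energy conservation from release (height h) to the top (height 2r): Mgh = Mg(2r) + (7/10)M·gr.
Thus h_min = 2r + (1+k)r/2 = r(2 + 1.4/2) = 0.479 × 2.7 ≈ 1.29 m.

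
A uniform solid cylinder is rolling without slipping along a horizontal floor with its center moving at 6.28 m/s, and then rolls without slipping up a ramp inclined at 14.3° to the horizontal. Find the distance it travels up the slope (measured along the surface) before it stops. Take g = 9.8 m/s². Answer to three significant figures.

For this body I = (1/2)MR², i.e. k = I/(MR²) = 0.5.
The rolling condition ω = v/R makes the rotational term ½I(v/R)² = ½kMv², so KE_total = ½(1+k)Mv² = (3/4)Mv².
Setting this equal to Mgh gives the vertical rise h = (1+k)v₀²/(2g) = 1.5×6.28²/(2×9.8) = 3.018 m.
The distance along the slope is d = h/sinθ = 3.018/sin14.3° ≈ 12.2 m.

d ≈ 12.2 m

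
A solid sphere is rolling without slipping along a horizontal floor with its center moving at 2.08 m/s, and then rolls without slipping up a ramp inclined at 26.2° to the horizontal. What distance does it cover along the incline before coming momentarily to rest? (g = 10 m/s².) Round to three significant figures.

d ≈ 0.686 m

With I = (2/5)MR², the ratio k = I/(MR²) is 0.4.
The rolling condition ω = v/R makes the rotational term ½I(v/R)² = ½kMv², so KE_total = ½(1+k)Mv² = (7/10)Mv².
Setting this equal to Mgh gives the vertical rise h = (1+k)v₀²/(2g) = 1.4×2.08²/(2×10) = 0.3028 m.
Along the incline, d = h/sinθ = 0.3028/sin26.2° ≈ 0.686 m.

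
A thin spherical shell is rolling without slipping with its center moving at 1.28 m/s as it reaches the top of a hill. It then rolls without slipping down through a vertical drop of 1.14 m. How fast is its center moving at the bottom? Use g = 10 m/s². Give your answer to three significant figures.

For this body I = (2/3)MR², i.e. k = I/(MR²) = 2/3.
Since it rolls without slipping, ω = v/R and KE = ½Mv² + ½Iω² = ½(1+k)Mv² = (5/6)Mv².
Conserving energy between top and bottom: (5/6)Mv² = (5/6)Mv₀² + Mgh, hence v² = v₀² + 2gh/(1+k).
v = √(1.28² + 2×10×1.14/1.667) = √15.32 ≈ 3.91 m/s.

v ≈ 3.91 m/s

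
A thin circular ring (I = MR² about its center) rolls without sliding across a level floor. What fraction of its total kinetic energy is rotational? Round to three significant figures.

fraction ≈ 0.500

With I = MR², the ratio k = I/(MR²) is 1.
With ω = v/R, KE_trans = ½Mv² and KE_rot = ½Iω² = ½kMv², so KE_total = ½(1+k)Mv².
The rotational fraction is therefore k/(1+k) = 1/2 ≈ 0.500.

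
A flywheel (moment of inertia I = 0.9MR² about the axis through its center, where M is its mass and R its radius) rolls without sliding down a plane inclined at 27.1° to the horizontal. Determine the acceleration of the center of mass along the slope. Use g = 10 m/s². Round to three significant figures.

a ≈ 2.40 m/s²

Here I = 0.9MR², so the shape factor k = I/(MR²) = 0.9.
Translational: Mg sinθ − f = Ma. Rotational about the CM: fR = Iα = kMRa, so f = kMa.
Eliminating f: Mg sinθ = (1+k)Ma, so a = g sinθ/(1+k) = 10 × sin27.1° / 1.9 ≈ 2.40 m/s².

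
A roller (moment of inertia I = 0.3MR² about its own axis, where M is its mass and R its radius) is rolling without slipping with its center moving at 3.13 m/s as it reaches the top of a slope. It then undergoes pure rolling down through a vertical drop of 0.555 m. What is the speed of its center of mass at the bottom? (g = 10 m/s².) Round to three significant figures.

The moment of inertia is 0.3MR², giving k ≡ I/(MR²) = 0.3.
Rolling without slipping gives ω = v/R, so the total kinetic energy is ½Mv² + ½Iω² = ½(1+k)Mv² = (13/20)Mv².
Energy conservation: (13/20)Mv₀² + Mgh = (13/20)Mv², so v² = v₀² + 2gh/(1+k).
v = √(3.13² + 2×10×0.555/1.3) = √18.34 ≈ 4.28 m/s.

v ≈ 4.28 m/s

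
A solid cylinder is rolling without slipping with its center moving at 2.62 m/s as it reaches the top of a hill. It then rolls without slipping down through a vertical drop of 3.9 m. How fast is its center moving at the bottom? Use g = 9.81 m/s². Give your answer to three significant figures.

v ≈ 7.61 m/s

For this body I = (1/2)MR², i.e. k = I/(MR²) = 0.5.
The rolling condition ω = v/R makes the rotational term ½I(v/R)² = ½kMv², so KE_total = ½(1+k)Mv² = (3/4)Mv².
Conserving energy between top and bottom: (3/4)Mv² = (3/4)Mv₀² + Mgh, hence v² = v₀² + 2gh/(1+k).
v = √(2.62² + 2×9.81×3.9/1.5) = √57.88 ≈ 7.61 m/s.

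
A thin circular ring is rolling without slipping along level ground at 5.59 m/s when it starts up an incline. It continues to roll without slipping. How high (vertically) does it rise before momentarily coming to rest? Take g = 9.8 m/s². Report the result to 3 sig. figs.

The moment of inertia is MR², giving k ≡ I/(MR²) = 1.
Pure rolling means v = ωR; then KE = ½Mv² + ½I(v/R)² = ½(1+k)Mv² = Mv².
All of this converts to potential energy at the highest point: Mv₀² = Mgh.
Thus h = (1+k)v₀²/(2g) = 2 × 5.59² / (2 × 9.8) ≈ 3.19 m.

h ≈ 3.19 m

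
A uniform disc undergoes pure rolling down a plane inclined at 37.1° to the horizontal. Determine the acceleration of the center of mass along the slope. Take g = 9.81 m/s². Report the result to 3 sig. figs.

For this body I = (1/2)MR², i.e. k = I/(MR²) = 0.5.
Newton's second law down the slope: Mg sinθ − f = Ma. The torque equation fR = Iα (with α = a/R) gives f = kMa.
Eliminating f: Mg sinθ = (1+k)Ma, so a = g sinθ/(1+k) = 9.81 × sin37.1° / 1.5 ≈ 3.94 m/s².

a ≈ 3.94 m/s²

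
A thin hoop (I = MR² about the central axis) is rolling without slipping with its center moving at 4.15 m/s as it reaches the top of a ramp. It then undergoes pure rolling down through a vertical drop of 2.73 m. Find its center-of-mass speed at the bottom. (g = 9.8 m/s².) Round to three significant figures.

The moment of inertia is MR², giving k ≡ I/(MR²) = 1.
The rolling condition ω = v/R makes the rotational term ½I(v/R)² = ½kMv², so KE_total = ½(1+k)Mv² = Mv².
Conserving energy between top and bottom: Mv² = Mv₀² + Mgh, hence v² = v₀² + 2gh/(1+k).
v = √(4.15² + 2×9.8×2.73/2) = √43.98 ≈ 6.63 m/s.

v ≈ 6.63 m/s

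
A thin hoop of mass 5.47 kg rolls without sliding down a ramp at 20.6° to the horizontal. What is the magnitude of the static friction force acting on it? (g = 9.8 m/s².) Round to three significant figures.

f ≈ 9.43 N

The moment of inertia is MR², giving k ≡ I/(MR²) = 1.
Along the incline Mg sinθ − f = Ma, and torque about the center fR = Iα = kMR²(a/R) gives f = kMa.
Combining, a = g sinθ/(1+k) and f = kMa = kMg sinθ/(1+k).
f = 1 × 5.47 × 9.8 × sin20.6° / 2 ≈ 9.43 N.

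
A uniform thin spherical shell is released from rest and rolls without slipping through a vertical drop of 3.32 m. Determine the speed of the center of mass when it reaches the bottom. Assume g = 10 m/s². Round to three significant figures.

v ≈ 6.31 m/s

The moment of inertia is (2/3)MR², giving k ≡ I/(MR²) = 2/3.
The rolling condition ω = v/R makes the rotational term ½I(v/R)² = ½kMv², so KE_total = ½(1+k)Mv² = (5/6)Mv².
Energy conservation: Mgh = (5/6)Mv², so v = √(2gh/(1+k)) = √(2 × 10 × 3.32 / 1.667) ≈ 6.31 m/s.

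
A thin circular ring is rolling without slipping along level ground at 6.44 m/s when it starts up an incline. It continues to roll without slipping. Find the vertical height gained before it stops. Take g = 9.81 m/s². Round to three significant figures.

h ≈ 4.23 m

Here I = MR², so the shape factor k = I/(MR²) = 1.
Rolling without slipping gives ω = v/R, so the total kinetic energy is ½Mv² + ½Iω² = ½(1+k)Mv² = Mv².
At the top the kinetic energy is zero, so Mv₀² = Mgh.
Thus h = (1+k)v₀²/(2g) = 2 × 6.44² / (2 × 9.81) ≈ 4.23 m.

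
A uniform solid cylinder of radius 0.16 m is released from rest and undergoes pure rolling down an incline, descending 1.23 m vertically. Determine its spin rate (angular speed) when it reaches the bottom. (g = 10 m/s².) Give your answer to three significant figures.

ω ≈ 25.3 rad/s

Here I = (1/2)MR², so the shape factor k = I/(MR²) = 0.5.
Pure rolling means v = ωR; then KE = ½Mv² + ½I(v/R)² = ½(1+k)Mv² = (3/4)Mv².
Energy conservation Mgh = ½(1+k)Mv² gives v = √(2gh/(1+k)) = √(2 × 10 × 1.23 / 1.5) = 4.05 m/s.
Then ω = v/R = 4.05 / 0.16 ≈ 25.3 rad/s.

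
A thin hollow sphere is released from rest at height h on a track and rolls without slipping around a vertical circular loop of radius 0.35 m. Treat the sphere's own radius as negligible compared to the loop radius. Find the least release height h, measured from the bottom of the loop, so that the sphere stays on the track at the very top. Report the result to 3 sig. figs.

The moment of inertia is (2/3)MR², giving k ≡ I/(MR²) = 2/3.
At the top of the loop, the minimum-contact condition is Mg = Mv_top²/r, so v_top² = gr.
With ω = v/R, the kinetic energy at speed v is ½(1+k)Mv² = (5/6)Mv².
Energy conservation from release (height h) to the top (height 2r): Mgh = Mg(2r) + (5/6)M·gr.
Thus h_min = 2r + (1+k)r/2 = r(2 + 1.667/2) = 0.35 × 2.833 ≈ 0.992 m.

h_min ≈ 0.992 m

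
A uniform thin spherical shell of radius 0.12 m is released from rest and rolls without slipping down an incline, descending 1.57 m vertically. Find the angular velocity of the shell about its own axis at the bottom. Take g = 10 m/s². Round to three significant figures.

ω ≈ 36.2 rad/s

With I = (2/3)MR², the ratio k = I/(MR²) is 2/3.
The rolling condition ω = v/R makes the rotational term ½I(v/R)² = ½kMv², so KE_total = ½(1+k)Mv² = (5/6)Mv².
Energy conservation Mgh = ½(1+k)Mv² gives v = √(2gh/(1+k)) = √(2 × 10 × 1.57 / 1.667) = 4.341 m/s.
The angular speed follows from ω = v/R = 4.341/0.12 ≈ 36.2 rad/s.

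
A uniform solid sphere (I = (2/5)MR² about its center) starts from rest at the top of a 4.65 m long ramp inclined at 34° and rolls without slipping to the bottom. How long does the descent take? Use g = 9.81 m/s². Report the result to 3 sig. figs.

t ≈ 1.54 s

Here I = (2/5)MR², so the shape factor k = I/(MR²) = 0.4.
Translational: Mg sinθ − f = Ma. Rotational about the CM: fR = Iα = kMRa, so f = kMa.
Hence a = g sinθ/(1+k) = 9.81×sin34°/1.4 = 3.918 m/s².
Starting from rest, L = ½at², so t = √(2L/a) = √(2×4.65/3.918) ≈ 1.54 s.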